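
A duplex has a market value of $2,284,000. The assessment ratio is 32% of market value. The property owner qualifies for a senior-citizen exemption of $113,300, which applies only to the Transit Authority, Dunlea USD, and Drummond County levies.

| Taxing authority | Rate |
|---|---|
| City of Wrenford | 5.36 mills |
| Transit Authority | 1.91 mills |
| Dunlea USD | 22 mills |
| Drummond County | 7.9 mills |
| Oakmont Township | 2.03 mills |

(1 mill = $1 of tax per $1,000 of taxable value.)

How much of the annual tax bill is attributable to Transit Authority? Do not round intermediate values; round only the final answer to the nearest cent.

Assessed value = $2,284,000 × 0.32 = $730,880
Transit Authority taxable value = $730,880 − $113,300 = $617,580
Transit Authority levy = $617,580 × 0.00191 = $1,179.5778

$1,179.58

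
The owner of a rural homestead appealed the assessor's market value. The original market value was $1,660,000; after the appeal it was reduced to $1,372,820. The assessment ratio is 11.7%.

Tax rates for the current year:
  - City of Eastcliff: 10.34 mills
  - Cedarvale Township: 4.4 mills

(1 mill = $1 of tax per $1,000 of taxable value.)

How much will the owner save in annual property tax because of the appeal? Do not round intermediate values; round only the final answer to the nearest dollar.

$495

Old assessed value = $1,660,000 × 0.117 = $194,220
New assessed value = $1,372,820 × 0.117 = $160,619.94
Combined rate = 0.01034 + 0.0044 = 0.01474
Old tax = $194,220 × 0.01474 = $2,862.8028
New tax = $160,619.94 × 0.01474 = $2,367.5379156
Reduction = $2,862.8028 − $2,367.5379156 = $495.2648844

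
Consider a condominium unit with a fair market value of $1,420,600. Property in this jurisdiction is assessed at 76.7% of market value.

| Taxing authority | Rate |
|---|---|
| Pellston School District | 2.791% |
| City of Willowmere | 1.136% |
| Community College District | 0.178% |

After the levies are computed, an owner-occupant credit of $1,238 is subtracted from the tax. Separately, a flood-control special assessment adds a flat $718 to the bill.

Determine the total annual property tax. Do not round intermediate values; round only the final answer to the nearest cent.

Assessed value = $1,420,600 × 0.767 = $1,089,600.2
Pellston School District: $1,089,600.2 × 0.02791 = $30,410.741582
City of Willowmere: $1,089,600.2 × 0.01136 = $12,377.858272
Community College District: $1,089,600.2 × 0.00178 = $1,939.488356
Levies subtotal = $44,728.08821
After credit = $44,728.08821 − $1,238 = $43,490.08821
Total = $43,490.08821 + $718 = $44,208.08821

$44,208.09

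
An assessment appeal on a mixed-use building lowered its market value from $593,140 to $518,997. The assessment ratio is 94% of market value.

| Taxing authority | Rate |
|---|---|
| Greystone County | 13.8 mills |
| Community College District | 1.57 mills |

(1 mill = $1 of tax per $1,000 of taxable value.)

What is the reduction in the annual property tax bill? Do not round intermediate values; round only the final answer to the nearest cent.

$1,071.20

Old assessed value = $593,140 × 0.94 = $557,551.6
New assessed value = $518,997 × 0.94 = $487,857.18
Combined rate = 0.0138 + 0.00157 = 0.01537
Old tax = $557,551.6 × 0.01537 = $8,569.568092
New tax = $487,857.18 × 0.01537 = $7,498.3648566
Reduction = $8,569.568092 − $7,498.3648566 = $1,071.2032354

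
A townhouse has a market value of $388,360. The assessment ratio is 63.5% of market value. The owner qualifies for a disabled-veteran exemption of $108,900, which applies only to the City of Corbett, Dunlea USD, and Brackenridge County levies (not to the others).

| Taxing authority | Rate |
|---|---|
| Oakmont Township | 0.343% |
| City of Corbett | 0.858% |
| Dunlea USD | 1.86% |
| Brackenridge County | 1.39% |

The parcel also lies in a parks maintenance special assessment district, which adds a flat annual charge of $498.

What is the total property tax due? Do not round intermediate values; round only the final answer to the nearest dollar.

$7,001

Assessed value = $388,360 × 0.635 = $246,608.6
Oakmont Township: $246,608.6 × 0.00343 = $845.867498
City of Corbett: ($246,608.6 − $108,900) × 0.00858 = $137,708.6 × 0.00858 = $1,181.539788
Dunlea USD: ($246,608.6 − $108,900) × 0.0186 = $137,708.6 × 0.0186 = $2,561.37996
Brackenridge County: ($246,608.6 − $108,900) × 0.0139 = $137,708.6 × 0.0139 = $1,914.14954
Levies subtotal = $6,502.936786
Total = $6,502.936786 + $498 = $7,000.936786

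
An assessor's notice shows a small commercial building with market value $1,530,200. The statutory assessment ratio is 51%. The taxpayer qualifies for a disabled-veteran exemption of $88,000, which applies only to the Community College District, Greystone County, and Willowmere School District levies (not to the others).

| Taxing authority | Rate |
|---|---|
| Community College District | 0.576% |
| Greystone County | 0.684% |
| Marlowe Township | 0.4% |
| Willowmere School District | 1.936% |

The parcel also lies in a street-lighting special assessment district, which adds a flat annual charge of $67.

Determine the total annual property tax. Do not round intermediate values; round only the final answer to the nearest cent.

Assessed value = $1,530,200 × 0.51 = $780,402
Community College District: ($780,402 − $88,000) × 0.00576 = $692,402 × 0.00576 = $3,988.23552
Greystone County: ($780,402 − $88,000) × 0.00684 = $692,402 × 0.00684 = $4,736.02968
Marlowe Township: $780,402 × 0.004 = $3,121.608
Willowmere School District: ($780,402 − $88,000) × 0.01936 = $692,402 × 0.01936 = $13,404.90272
Levies subtotal = $25,250.77592
Total = $25,250.77592 + $67 = $25,317.77592

$25,317.78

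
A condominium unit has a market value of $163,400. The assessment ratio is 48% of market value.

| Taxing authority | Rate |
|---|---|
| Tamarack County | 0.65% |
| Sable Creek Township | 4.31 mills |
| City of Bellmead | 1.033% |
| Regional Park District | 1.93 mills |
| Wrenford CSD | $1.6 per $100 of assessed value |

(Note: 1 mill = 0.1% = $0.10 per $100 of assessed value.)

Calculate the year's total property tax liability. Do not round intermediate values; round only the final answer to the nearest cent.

Assessed value = $163,400 × 0.48 = $78,432
Tamarack County: $78,432 × 0.0065 = $509.808
Sable Creek Township: $78,432 × 0.00431 = $338.04192
City of Bellmead: $78,432 × 0.01033 = $810.20256
Regional Park District: $78,432 × 0.00193 = $151.37376
Wrenford CSD: $78,432 × 0.016 = $1,254.912
Total = $3,064.33824

$3,064.34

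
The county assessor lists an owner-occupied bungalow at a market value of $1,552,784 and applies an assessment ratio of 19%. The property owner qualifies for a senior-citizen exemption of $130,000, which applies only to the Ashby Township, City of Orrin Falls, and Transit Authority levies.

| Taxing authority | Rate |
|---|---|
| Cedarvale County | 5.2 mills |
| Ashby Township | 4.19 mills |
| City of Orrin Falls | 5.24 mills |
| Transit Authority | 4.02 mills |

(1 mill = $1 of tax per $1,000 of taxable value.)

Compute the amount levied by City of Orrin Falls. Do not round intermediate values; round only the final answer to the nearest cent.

Assessed value = $1,552,784 × 0.19 = $295,028.96
City of Orrin Falls taxable value = $295,028.96 − $130,000 = $165,028.96
City of Orrin Falls levy = $165,028.96 × 0.00524 = $864.7517504

$864.75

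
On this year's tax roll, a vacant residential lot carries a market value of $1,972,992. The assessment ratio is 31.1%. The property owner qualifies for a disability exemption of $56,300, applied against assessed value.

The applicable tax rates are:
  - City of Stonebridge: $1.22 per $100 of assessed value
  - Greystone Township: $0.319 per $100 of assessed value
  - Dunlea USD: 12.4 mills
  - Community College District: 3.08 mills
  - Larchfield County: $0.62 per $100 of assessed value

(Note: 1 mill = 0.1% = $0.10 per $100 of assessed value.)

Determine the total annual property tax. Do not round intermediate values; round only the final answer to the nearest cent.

Assessed value = $1,972,992 × 0.311 = $613,600.512
Taxable value = $613,600.512 − $56,300 = $557,300.512
City of Stonebridge: $557,300.512 × 0.0122 = $6,799.0662464
Greystone Township: $557,300.512 × 0.00319 = $1,777.78863328
Dunlea USD: $557,300.512 × 0.0124 = $6,910.5263488
Community College District: $557,300.512 × 0.00308 = $1,716.48557696
Larchfield County: $557,300.512 × 0.0062 = $3,455.2631744
Total = $20,659.12997984

$20,659.13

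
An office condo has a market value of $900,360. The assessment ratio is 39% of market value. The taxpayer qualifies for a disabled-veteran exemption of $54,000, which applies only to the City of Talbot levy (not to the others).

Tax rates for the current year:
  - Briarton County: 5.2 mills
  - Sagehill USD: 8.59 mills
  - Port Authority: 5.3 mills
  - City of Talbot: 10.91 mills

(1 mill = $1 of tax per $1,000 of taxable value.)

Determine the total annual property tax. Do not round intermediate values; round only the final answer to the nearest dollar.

$9,945

Assessed value = $900,360 × 0.39 = $351,140.4
Briarton County: $351,140.4 × 0.0052 = $1,825.93008
Sagehill USD: $351,140.4 × 0.00859 = $3,016.296036
Port Authority: $351,140.4 × 0.0053 = $1,861.04412
City of Talbot: ($351,140.4 − $54,000) × 0.01091 = $297,140.4 × 0.01091 = $3,241.801764
Total = $9,945.072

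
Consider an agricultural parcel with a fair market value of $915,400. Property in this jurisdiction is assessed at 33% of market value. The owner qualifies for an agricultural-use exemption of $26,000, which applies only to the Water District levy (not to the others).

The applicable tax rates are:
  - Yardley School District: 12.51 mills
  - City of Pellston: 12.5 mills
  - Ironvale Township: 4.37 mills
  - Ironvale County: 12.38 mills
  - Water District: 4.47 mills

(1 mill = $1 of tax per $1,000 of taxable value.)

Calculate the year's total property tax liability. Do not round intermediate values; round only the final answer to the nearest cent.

Assessed value = $915,400 × 0.33 = $302,082
Yardley School District: $302,082 × 0.01251 = $3,779.04582
City of Pellston: $302,082 × 0.0125 = $3,776.025
Ironvale Township: $302,082 × 0.00437 = $1,320.09834
Ironvale County: $302,082 × 0.01238 = $3,739.77516
Water District: ($302,082 − $26,000) × 0.00447 = $276,082 × 0.00447 = $1,234.08654
Total = $13,849.03086

$13,849.03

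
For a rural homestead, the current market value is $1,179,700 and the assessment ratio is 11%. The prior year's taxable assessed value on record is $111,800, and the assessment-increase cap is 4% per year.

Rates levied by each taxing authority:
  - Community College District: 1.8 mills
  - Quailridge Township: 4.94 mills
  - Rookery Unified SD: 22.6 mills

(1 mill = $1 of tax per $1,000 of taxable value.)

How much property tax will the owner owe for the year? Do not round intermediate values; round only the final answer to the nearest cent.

$3,411.42

Uncapped assessed value = $1,179,700 × 0.11 = $129,767
Cap limit = $111,800 × 1.04 = $116,272
Taxable assessed value = min($129,767, $116,272) = $116,272 (cap binds)
Community College District: $116,272 × 0.0018 = $209.2896
Quailridge Township: $116,272 × 0.00494 = $574.38368
Rookery Unified SD: $116,272 × 0.0226 = $2,627.7472
Total = $3,411.42048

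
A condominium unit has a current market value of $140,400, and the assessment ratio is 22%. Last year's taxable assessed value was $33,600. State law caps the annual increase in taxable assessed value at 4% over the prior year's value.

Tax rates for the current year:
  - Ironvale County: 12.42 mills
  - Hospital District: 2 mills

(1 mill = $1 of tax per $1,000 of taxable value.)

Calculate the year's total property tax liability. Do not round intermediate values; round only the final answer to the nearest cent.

$445.40

Uncapped assessed value = $140,400 × 0.22 = $30,888
Cap limit = $33,600 × 1.04 = $34,944
Taxable assessed value = min($30,888, $34,944) = $30,888 (cap does not bind)
Ironvale County: $30,888 × 0.01242 = $383.62896
Hospital District: $30,888 × 0.002 = $61.776
Total = $445.40496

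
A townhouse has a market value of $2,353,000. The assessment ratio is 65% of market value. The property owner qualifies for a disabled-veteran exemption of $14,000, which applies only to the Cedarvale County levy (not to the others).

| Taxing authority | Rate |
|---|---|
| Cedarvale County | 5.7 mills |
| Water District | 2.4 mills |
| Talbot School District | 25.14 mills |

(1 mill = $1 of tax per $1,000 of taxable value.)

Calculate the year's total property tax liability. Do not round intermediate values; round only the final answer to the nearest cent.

Assessed value = $2,353,000 × 0.65 = $1,529,450
Cedarvale County: ($1,529,450 − $14,000) × 0.0057 = $1,515,450 × 0.0057 = $8,638.065
Water District: $1,529,450 × 0.0024 = $3,670.68
Talbot School District: $1,529,450 × 0.02514 = $38,450.373
Total = $50,759.118

$50,759.12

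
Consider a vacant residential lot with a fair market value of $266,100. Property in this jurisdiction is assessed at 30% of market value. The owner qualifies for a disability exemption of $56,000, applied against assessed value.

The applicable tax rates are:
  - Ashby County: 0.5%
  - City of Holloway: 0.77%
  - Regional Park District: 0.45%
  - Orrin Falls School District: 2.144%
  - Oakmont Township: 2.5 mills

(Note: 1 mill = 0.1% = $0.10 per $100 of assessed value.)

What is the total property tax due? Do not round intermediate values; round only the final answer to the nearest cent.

$980.37

Assessed value = $266,100 × 0.3 = $79,830
Taxable value = $79,830 − $56,000 = $23,830
Ashby County: $23,830 × 0.005 = $119.15
City of Holloway: $23,830 × 0.0077 = $183.491
Regional Park District: $23,830 × 0.0045 = $107.235
Orrin Falls School District: $23,830 × 0.02144 = $510.9152
Oakmont Township: $23,830 × 0.0025 = $59.575
Total = $980.3662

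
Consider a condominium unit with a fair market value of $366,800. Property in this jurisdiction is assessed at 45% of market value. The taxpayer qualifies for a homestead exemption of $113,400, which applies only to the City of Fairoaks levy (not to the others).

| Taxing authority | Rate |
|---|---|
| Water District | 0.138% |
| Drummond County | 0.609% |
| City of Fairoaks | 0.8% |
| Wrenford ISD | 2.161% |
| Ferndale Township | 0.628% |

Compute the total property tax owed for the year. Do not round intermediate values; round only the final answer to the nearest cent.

$6,249.80

Assessed value = $366,800 × 0.45 = $165,060
Water District: $165,060 × 0.00138 = $227.7828
Drummond County: $165,060 × 0.00609 = $1,005.2154
City of Fairoaks: ($165,060 − $113,400) × 0.008 = $51,660 × 0.008 = $413.28
Wrenford ISD: $165,060 × 0.02161 = $3,566.9466
Ferndale Township: $165,060 × 0.00628 = $1,036.5768
Total = $6,249.8016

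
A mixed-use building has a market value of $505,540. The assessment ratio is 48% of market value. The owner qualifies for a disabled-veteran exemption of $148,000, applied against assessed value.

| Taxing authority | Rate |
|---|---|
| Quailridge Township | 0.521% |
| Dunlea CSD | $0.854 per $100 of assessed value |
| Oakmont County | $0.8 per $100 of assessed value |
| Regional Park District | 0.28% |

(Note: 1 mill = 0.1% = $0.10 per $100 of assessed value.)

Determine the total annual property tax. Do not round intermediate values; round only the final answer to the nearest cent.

Assessed value = $505,540 × 0.48 = $242,659.2
Taxable value = $242,659.2 − $148,000 = $94,659.2
Quailridge Township: $94,659.2 × 0.00521 = $493.174432
Dunlea CSD: $94,659.2 × 0.00854 = $808.389568
Oakmont County: $94,659.2 × 0.008 = $757.2736
Regional Park District: $94,659.2 × 0.0028 = $265.04576
Total = $2,323.88336

$2,323.88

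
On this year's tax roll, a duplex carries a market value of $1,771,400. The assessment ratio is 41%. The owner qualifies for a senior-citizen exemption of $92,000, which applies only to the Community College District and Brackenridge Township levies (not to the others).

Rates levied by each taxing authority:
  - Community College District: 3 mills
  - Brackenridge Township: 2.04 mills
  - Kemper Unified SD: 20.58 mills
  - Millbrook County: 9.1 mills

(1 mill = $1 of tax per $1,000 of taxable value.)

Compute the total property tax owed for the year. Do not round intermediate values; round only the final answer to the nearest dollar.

$24,753

Assessed value = $1,771,400 × 0.41 = $726,274
Community College District: ($726,274 − $92,000) × 0.003 = $634,274 × 0.003 = $1,902.822
Brackenridge Township: ($726,274 − $92,000) × 0.00204 = $634,274 × 0.00204 = $1,293.91896
Kemper Unified SD: $726,274 × 0.02058 = $14,946.71892
Millbrook County: $726,274 × 0.0091 = $6,609.0934
Total = $24,752.55328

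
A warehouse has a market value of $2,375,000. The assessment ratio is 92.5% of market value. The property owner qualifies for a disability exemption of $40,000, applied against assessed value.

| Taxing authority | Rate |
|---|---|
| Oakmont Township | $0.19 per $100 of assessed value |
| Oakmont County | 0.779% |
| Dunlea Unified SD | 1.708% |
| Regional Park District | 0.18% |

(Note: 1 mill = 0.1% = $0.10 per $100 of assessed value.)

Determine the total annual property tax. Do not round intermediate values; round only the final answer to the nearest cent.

$61,621.92

Assessed value = $2,375,000 × 0.925 = $2,196,875
Taxable value = $2,196,875 − $40,000 = $2,156,875
Oakmont Township: $2,156,875 × 0.0019 = $4,098.0625
Oakmont County: $2,156,875 × 0.00779 = $16,802.05625
Dunlea Unified SD: $2,156,875 × 0.01708 = $36,839.425
Regional Park District: $2,156,875 × 0.0018 = $3,882.375
Total = $61,621.91875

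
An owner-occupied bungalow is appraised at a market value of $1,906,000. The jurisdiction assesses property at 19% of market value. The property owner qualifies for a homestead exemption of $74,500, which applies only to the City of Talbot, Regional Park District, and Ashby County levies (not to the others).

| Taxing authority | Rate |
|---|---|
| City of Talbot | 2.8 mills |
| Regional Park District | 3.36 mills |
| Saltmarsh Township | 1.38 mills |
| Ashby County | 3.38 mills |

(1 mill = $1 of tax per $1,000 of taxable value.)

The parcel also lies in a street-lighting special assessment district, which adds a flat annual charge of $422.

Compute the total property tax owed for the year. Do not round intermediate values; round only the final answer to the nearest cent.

$3,665.84

Assessed value = $1,906,000 × 0.19 = $362,140
City of Talbot: ($362,140 − $74,500) × 0.0028 = $287,640 × 0.0028 = $805.392
Regional Park District: ($362,140 − $74,500) × 0.00336 = $287,640 × 0.00336 = $966.4704
Saltmarsh Township: $362,140 × 0.00138 = $499.7532
Ashby County: ($362,140 − $74,500) × 0.00338 = $287,640 × 0.00338 = $972.2232
Levies subtotal = $3,243.8388
Total = $3,243.8388 + $422 = $3,665.8388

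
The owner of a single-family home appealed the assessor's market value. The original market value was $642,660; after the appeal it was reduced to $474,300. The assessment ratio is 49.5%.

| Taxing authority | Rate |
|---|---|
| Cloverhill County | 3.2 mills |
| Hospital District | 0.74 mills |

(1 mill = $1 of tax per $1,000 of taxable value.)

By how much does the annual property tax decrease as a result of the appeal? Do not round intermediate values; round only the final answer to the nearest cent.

Old assessed value = $642,660 × 0.495 = $318,116.7
New assessed value = $474,300 × 0.495 = $234,778.5
Combined rate = 0.0032 + 0.00074 = 0.00394
Old tax = $318,116.7 × 0.00394 = $1,253.379798
New tax = $234,778.5 × 0.00394 = $925.02729
Reduction = $1,253.379798 − $925.02729 = $328.352508

$328.35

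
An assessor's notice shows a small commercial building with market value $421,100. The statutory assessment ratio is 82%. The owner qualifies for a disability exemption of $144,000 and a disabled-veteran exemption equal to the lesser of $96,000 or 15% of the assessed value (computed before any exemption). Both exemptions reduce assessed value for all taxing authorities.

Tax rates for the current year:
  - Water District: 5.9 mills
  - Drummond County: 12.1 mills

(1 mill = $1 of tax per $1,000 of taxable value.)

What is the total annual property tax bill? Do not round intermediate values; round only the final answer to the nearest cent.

Assessed value = $421,100 × 0.82 = $345,302
Disabled-veteran exemption = min($96,000, 15% × $345,302) = min($96,000, $51,795.3) = $51,795.3 (percentage binds)
Taxable value = $345,302 − $144,000 − $51,795.3 = $149,506.7
Water District: $149,506.7 × 0.0059 = $882.08953
Drummond County: $149,506.7 × 0.0121 = $1,809.03107
Total = $2,691.1206

$2,691.12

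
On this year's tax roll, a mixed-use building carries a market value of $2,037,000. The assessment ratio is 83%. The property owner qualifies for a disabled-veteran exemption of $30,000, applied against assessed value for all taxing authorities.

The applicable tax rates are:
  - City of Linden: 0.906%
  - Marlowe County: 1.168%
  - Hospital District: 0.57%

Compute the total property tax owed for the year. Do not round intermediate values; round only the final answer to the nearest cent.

$43,909.17

Assessed value = $2,037,000 × 0.83 = $1,690,710
Taxable value = $1,690,710 − $30,000 = $1,660,710
City of Linden: $1,660,710 × 0.00906 = $15,046.0326
Marlowe County: $1,660,710 × 0.01168 = $19,397.0928
Hospital District: $1,660,710 × 0.0057 = $9,466.047
Total = $15,046.0326 + $19,397.0928 + $9,466.047 = $43,909.1724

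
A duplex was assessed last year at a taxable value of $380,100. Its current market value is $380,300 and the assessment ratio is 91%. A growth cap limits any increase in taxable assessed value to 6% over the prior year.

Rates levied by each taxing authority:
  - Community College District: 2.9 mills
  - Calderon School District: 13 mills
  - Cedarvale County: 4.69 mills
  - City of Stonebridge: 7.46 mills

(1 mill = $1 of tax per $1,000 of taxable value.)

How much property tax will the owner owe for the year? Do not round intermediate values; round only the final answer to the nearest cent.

$9,707.35

Uncapped assessed value = $380,300 × 0.91 = $346,073
Cap limit = $380,100 × 1.06 = $402,906
Taxable assessed value = min($346,073, $402,906) = $346,073 (cap does not bind)
Community College District: $346,073 × 0.0029 = $1,003.6117
Calderon School District: $346,073 × 0.013 = $4,498.949
Cedarvale County: $346,073 × 0.00469 = $1,623.08237
City of Stonebridge: $346,073 × 0.00746 = $2,581.70458
Total = $9,707.34765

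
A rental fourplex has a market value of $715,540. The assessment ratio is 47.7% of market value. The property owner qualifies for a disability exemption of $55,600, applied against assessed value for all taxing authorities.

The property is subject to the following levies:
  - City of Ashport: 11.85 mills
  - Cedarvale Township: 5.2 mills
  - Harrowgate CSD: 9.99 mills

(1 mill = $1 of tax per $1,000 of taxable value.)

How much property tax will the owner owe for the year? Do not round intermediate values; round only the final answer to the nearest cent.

$7,725.67

Assessed value = $715,540 × 0.477 = $341,312.58
Taxable value = $341,312.58 − $55,600 = $285,712.58
City of Ashport: $285,712.58 × 0.01185 = $3,385.694073
Cedarvale Township: $285,712.58 × 0.0052 = $1,485.705416
Harrowgate CSD: $285,712.58 × 0.00999 = $2,854.2686742
Total = $3,385.694073 + $1,485.705416 + $2,854.2686742 = $7,725.6681632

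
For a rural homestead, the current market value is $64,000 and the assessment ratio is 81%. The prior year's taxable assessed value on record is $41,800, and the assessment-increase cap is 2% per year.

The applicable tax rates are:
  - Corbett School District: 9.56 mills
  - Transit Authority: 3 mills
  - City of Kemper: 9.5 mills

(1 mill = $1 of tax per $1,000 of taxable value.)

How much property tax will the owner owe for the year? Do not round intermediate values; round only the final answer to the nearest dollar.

$941

Uncapped assessed value = $64,000 × 0.81 = $51,840
Cap limit = $41,800 × 1.02 = $42,636
Taxable assessed value = min($51,840, $42,636) = $42,636 (cap binds)
Corbett School District: $42,636 × 0.00956 = $407.60016
Transit Authority: $42,636 × 0.003 = $127.908
City of Kemper: $42,636 × 0.0095 = $405.042
Total = $940.55016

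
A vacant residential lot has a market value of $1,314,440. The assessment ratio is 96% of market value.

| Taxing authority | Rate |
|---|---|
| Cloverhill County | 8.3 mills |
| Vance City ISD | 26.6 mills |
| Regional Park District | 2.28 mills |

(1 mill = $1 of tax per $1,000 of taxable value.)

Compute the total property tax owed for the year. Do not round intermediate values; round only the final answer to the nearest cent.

Assessed value = $1,314,440 × 0.96 = $1,261,862.4
Cloverhill County: $1,261,862.4 × 0.0083 = $10,473.45792
Vance City ISD: $1,261,862.4 × 0.0266 = $33,565.53984
Regional Park District: $1,261,862.4 × 0.00228 = $2,877.046272
Total = $10,473.45792 + $33,565.53984 + $2,877.046272 = $46,916.044032

$46,916.04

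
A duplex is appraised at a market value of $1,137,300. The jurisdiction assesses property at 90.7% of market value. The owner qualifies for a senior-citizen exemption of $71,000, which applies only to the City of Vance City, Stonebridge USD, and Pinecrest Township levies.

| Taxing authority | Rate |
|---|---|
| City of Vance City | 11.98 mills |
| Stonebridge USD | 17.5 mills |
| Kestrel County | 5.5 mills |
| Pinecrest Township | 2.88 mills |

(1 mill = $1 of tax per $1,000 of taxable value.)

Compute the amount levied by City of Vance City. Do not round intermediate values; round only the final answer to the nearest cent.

Assessed value = $1,137,300 × 0.907 = $1,031,531.1
City of Vance City taxable value = $1,031,531.1 − $71,000 = $960,531.1
City of Vance City levy = $960,531.1 × 0.01198 = $11,507.162578

$11,507.16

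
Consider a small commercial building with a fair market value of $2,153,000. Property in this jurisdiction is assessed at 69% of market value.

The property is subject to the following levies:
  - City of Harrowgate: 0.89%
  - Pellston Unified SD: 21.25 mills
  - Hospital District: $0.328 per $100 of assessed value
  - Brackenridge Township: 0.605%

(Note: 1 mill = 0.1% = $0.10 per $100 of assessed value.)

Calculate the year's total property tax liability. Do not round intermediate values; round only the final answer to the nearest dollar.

Assessed value = $2,153,000 × 0.69 = $1,485,570
City of Harrowgate: $1,485,570 × 0.0089 = $13,221.573
Pellston Unified SD: $1,485,570 × 0.02125 = $31,568.3625
Hospital District: $1,485,570 × 0.00328 = $4,872.6696
Brackenridge Township: $1,485,570 × 0.00605 = $8,987.6985
Total = $58,650.3036

$58,650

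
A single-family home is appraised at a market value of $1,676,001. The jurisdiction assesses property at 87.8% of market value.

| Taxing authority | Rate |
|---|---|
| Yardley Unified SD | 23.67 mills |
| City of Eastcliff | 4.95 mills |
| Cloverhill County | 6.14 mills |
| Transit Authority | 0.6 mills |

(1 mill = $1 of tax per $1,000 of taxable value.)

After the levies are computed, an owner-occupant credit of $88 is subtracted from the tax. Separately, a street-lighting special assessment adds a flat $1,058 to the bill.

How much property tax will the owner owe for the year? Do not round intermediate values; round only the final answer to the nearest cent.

$53,003.26

Assessed value = $1,676,001 × 0.878 = $1,471,528.878
Yardley Unified SD: $1,471,528.878 × 0.02367 = $34,831.08854226
City of Eastcliff: $1,471,528.878 × 0.00495 = $7,284.0679461
Cloverhill County: $1,471,528.878 × 0.00614 = $9,035.18731092
Transit Authority: $1,471,528.878 × 0.0006 = $882.9173268
Levies subtotal = $52,033.26112608
After credit = $52,033.26112608 − $88 = $51,945.26112608
Total = $51,945.26112608 + $1,058 = $53,003.26112608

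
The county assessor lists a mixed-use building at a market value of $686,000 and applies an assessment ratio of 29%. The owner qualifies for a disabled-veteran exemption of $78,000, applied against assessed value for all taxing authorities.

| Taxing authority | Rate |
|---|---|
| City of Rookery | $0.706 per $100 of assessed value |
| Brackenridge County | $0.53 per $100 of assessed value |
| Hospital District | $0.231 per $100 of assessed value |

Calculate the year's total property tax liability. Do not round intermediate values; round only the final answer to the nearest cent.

Assessed value = $686,000 × 0.29 = $198,940
Taxable value = $198,940 − $78,000 = $120,940
City of Rookery: $120,940 × 0.00706 = $853.8364
Brackenridge County: $120,940 × 0.0053 = $640.982
Hospital District: $120,940 × 0.00231 = $279.3714
Total = $853.8364 + $640.982 + $279.3714 = $1,774.1898

$1,774.19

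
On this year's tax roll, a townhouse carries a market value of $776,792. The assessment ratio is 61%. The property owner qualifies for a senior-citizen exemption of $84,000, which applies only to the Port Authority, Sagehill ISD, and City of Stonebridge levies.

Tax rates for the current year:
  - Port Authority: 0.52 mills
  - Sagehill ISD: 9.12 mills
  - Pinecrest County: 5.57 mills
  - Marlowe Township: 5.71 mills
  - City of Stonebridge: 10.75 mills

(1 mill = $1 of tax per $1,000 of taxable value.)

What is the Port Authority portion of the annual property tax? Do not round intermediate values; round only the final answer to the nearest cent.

Assessed value = $776,792 × 0.61 = $473,843.12
Port Authority taxable value = $473,843.12 − $84,000 = $389,843.12
Port Authority levy = $389,843.12 × 0.00052 = $202.7184224

$202.72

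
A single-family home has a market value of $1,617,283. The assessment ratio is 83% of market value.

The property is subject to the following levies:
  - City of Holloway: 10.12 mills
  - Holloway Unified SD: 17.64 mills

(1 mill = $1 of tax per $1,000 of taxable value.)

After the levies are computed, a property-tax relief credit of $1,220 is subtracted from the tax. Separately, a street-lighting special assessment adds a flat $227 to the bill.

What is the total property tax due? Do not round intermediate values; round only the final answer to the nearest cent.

$36,270.49

Assessed value = $1,617,283 × 0.83 = $1,342,344.89
City of Holloway: $1,342,344.89 × 0.01012 = $13,584.5302868
Holloway Unified SD: $1,342,344.89 × 0.01764 = $23,678.9638596
Levies subtotal = $37,263.4941464
After credit = $37,263.4941464 − $1,220 = $36,043.4941464
Total = $36,043.4941464 + $227 = $36,270.4941464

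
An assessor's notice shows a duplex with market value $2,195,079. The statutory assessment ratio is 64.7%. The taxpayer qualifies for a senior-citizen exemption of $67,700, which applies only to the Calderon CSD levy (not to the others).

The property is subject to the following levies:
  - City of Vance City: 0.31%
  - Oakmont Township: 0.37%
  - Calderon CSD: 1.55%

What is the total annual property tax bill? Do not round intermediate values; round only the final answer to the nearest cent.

Assessed value = $2,195,079 × 0.647 = $1,420,216.113
City of Vance City: $1,420,216.113 × 0.0031 = $4,402.6699503
Oakmont Township: $1,420,216.113 × 0.0037 = $5,254.7996181
Calderon CSD: ($1,420,216.113 − $67,700) × 0.0155 = $1,352,516.113 × 0.0155 = $20,963.9997515
Total = $30,621.4693199

$30,621.47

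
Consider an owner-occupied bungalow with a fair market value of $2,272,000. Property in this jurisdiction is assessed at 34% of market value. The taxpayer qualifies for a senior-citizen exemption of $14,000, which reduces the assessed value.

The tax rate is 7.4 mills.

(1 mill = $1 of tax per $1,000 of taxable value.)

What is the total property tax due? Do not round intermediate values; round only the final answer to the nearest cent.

Assessed value = $2,272,000 × 0.34 = $772,480
Taxable value = $772,480 − $14,000 = $758,480
Tax = $758,480 × 0.0074 = $5,612.752

$5,612.75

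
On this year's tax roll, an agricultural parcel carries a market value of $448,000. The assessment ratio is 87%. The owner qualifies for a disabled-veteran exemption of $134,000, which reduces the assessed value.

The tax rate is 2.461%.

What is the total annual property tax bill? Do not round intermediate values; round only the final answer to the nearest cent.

$6,294.25

Assessed value = $448,000 × 0.87 = $389,760
Taxable value = $389,760 − $134,000 = $255,760
Tax = $255,760 × 0.02461 = $6,294.2536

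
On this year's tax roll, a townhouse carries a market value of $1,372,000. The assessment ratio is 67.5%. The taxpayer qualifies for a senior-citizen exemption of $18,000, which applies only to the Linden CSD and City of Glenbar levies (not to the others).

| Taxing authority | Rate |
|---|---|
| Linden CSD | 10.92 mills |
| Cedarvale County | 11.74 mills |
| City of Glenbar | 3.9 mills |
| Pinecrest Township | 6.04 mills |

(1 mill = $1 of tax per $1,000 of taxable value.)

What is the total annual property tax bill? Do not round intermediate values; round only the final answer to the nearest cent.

Assessed value = $1,372,000 × 0.675 = $926,100
Linden CSD: ($926,100 − $18,000) × 0.01092 = $908,100 × 0.01092 = $9,916.452
Cedarvale County: $926,100 × 0.01174 = $10,872.414
City of Glenbar: ($926,100 − $18,000) × 0.0039 = $908,100 × 0.0039 = $3,541.59
Pinecrest Township: $926,100 × 0.00604 = $5,593.644
Total = $29,924.1

$29,924.10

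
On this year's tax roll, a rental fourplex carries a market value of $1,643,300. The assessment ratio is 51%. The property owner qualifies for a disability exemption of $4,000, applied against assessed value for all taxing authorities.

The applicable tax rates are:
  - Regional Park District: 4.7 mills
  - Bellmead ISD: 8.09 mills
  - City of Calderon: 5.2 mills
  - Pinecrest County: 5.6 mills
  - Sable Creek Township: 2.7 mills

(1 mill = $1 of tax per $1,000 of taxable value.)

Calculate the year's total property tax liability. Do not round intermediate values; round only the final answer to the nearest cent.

Assessed value = $1,643,300 × 0.51 = $838,083
Taxable value = $838,083 − $4,000 = $834,083
Regional Park District: $834,083 × 0.0047 = $3,920.1901
Bellmead ISD: $834,083 × 0.00809 = $6,747.73147
City of Calderon: $834,083 × 0.0052 = $4,337.2316
Pinecrest County: $834,083 × 0.0056 = $4,670.8648
Sable Creek Township: $834,083 × 0.0027 = $2,252.0241
Total = $3,920.1901 + $6,747.73147 + $4,337.2316 + $4,670.8648 + $2,252.0241 = $21,928.04207

$21,928.04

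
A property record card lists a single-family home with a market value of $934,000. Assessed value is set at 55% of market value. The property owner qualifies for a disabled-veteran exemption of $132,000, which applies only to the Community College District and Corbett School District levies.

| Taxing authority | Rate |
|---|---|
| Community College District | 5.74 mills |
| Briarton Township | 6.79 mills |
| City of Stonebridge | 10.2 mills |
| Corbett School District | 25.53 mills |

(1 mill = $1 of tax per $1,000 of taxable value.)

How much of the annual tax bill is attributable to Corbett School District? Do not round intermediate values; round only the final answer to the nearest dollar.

$9,745

Assessed value = $934,000 × 0.55 = $513,700
Corbett School District taxable value = $513,700 − $132,000 = $381,700
Corbett School District levy = $381,700 × 0.02553 = $9,744.801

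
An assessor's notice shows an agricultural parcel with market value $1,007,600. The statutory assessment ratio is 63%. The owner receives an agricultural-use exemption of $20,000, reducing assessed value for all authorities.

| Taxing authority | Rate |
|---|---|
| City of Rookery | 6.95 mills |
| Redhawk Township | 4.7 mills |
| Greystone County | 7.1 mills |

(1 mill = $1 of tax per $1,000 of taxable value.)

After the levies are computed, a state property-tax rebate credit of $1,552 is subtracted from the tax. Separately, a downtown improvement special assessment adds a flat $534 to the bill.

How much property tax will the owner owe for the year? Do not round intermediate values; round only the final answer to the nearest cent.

Assessed value = $1,007,600 × 0.63 = $634,788
Taxable value = $634,788 − $20,000 = $614,788
City of Rookery: $614,788 × 0.00695 = $4,272.7766
Redhawk Township: $614,788 × 0.0047 = $2,889.5036
Greystone County: $614,788 × 0.0071 = $4,364.9948
Levies subtotal = $11,527.275
After credit = $11,527.275 − $1,552 = $9,975.275
Total = $9,975.275 + $534 = $10,509.275

$10,509.28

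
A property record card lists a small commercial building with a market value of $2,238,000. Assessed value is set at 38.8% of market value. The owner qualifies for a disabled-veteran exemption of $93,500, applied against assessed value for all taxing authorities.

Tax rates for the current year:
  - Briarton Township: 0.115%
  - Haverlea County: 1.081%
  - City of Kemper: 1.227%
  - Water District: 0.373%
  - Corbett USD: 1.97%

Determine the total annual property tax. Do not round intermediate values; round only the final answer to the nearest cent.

$36,929.07

Assessed value = $2,238,000 × 0.388 = $868,344
Taxable value = $868,344 − $93,500 = $774,844
Briarton Township: $774,844 × 0.00115 = $891.0706
Haverlea County: $774,844 × 0.01081 = $8,376.06364
City of Kemper: $774,844 × 0.01227 = $9,507.33588
Water District: $774,844 × 0.00373 = $2,890.16812
Corbett USD: $774,844 × 0.0197 = $15,264.4268
Total = $891.0706 + $8,376.06364 + $9,507.33588 + $2,890.16812 + $15,264.4268 = $36,929.06504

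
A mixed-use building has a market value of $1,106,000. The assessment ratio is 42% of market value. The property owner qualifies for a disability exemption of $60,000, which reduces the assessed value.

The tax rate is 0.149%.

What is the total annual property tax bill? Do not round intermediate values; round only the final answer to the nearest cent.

Assessed value = $1,106,000 × 0.42 = $464,520
Taxable value = $464,520 − $60,000 = $404,520
Tax = $404,520 × 0.00149 = $602.7348

$602.73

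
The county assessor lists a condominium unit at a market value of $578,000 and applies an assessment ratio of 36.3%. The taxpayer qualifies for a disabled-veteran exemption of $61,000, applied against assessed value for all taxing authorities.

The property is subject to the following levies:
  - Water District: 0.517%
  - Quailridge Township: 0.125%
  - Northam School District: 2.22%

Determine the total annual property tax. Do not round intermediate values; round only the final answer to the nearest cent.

$4,259.06

Assessed value = $578,000 × 0.363 = $209,814
Taxable value = $209,814 − $61,000 = $148,814
Water District: $148,814 × 0.00517 = $769.36838
Quailridge Township: $148,814 × 0.00125 = $186.0175
Northam School District: $148,814 × 0.0222 = $3,303.6708
Total = $769.36838 + $186.0175 + $3,303.6708 = $4,259.05668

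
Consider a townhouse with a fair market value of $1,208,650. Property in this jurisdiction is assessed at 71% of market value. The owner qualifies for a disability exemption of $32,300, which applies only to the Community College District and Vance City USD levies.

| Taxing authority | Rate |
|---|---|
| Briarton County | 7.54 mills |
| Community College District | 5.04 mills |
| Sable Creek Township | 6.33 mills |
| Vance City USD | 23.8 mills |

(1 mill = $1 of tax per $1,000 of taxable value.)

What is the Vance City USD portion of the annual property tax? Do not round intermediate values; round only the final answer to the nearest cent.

Assessed value = $1,208,650 × 0.71 = $858,141.5
Vance City USD taxable value = $858,141.5 − $32,300 = $825,841.5
Vance City USD levy = $825,841.5 × 0.0238 = $19,655.0277

$19,655.03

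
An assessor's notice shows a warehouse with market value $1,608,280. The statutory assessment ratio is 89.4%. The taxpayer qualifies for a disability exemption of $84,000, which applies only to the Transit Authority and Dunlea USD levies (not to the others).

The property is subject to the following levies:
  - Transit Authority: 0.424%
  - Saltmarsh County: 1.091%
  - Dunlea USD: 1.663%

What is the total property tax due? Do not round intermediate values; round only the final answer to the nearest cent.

Assessed value = $1,608,280 × 0.894 = $1,437,802.32
Transit Authority: ($1,437,802.32 − $84,000) × 0.00424 = $1,353,802.32 × 0.00424 = $5,740.1218368
Saltmarsh County: $1,437,802.32 × 0.01091 = $15,686.4233112
Dunlea USD: ($1,437,802.32 − $84,000) × 0.01663 = $1,353,802.32 × 0.01663 = $22,513.7325816
Total = $43,940.2777296

$43,940.28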